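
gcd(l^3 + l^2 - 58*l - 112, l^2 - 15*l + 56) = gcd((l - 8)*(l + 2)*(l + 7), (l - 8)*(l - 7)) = l - 8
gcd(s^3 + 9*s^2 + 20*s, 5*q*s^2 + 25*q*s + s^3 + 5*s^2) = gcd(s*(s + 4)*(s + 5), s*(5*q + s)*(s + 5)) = s^2 + 5*s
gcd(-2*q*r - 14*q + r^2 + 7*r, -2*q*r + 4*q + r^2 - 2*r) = 2*q - r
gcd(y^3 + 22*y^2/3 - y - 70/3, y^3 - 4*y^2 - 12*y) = y + 2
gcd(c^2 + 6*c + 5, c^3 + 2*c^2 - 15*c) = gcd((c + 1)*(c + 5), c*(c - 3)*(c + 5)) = c + 5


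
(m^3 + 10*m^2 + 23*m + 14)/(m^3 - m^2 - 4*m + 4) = (m^2 + 8*m + 7)/(m^2 - 3*m + 2)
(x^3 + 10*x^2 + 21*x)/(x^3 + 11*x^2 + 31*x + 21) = x/(x + 1)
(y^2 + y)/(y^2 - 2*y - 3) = y/(y - 3)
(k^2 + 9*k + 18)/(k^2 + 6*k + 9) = (k + 6)/(k + 3)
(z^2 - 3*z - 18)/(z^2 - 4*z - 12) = (z + 3)/(z + 2)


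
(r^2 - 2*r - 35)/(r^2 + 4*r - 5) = (r - 7)/(r - 1)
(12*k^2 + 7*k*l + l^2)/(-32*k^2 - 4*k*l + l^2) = (-3*k - l)/(8*k - l)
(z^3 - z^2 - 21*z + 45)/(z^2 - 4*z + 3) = (z^2 + 2*z - 15)/(z - 1)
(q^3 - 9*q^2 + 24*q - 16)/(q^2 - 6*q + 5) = (q^2 - 8*q + 16)/(q - 5)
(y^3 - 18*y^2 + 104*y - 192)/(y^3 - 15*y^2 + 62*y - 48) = (y - 4)/(y - 1)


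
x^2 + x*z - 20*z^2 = (x - 4*z)*(x + 5*z)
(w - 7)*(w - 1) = w^2 - 8*w + 7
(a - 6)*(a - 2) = a^2 - 8*a + 12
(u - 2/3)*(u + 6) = u^2 + 16*u/3 - 4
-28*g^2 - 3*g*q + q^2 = (-7*g + q)*(4*g + q)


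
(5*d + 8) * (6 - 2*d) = -10*d^2 + 14*d + 48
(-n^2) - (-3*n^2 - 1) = 2*n^2 + 1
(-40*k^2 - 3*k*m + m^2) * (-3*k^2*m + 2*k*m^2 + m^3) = 120*k^4*m - 71*k^3*m^2 - 49*k^2*m^3 - k*m^4 + m^5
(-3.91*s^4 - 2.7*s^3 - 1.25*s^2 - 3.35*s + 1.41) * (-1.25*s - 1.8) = 4.8875*s^5 + 10.413*s^4 + 6.4225*s^3 + 6.4375*s^2 + 4.2675*s - 2.538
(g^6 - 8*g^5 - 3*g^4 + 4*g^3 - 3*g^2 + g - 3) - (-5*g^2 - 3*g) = g^6 - 8*g^5 - 3*g^4 + 4*g^3 + 2*g^2 + 4*g - 3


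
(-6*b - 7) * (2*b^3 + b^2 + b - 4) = -12*b^4 - 20*b^3 - 13*b^2 + 17*b + 28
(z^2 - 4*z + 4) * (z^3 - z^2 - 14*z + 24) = z^5 - 5*z^4 - 6*z^3 + 76*z^2 - 152*z + 96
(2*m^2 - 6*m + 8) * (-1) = -2*m^2 + 6*m - 8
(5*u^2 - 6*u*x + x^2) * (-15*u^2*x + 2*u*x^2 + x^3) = -75*u^4*x + 100*u^3*x^2 - 22*u^2*x^3 - 4*u*x^4 + x^5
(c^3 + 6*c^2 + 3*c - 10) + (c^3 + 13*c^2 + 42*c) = 2*c^3 + 19*c^2 + 45*c - 10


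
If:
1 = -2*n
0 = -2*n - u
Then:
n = -1/2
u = 1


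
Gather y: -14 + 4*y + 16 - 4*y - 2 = 0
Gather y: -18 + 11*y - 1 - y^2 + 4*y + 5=-y^2 + 15*y - 14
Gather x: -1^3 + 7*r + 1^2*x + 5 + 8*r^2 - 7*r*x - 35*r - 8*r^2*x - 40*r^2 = -32*r^2 - 28*r + x*(-8*r^2 - 7*r + 1) + 4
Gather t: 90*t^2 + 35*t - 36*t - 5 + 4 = 90*t^2 - t - 1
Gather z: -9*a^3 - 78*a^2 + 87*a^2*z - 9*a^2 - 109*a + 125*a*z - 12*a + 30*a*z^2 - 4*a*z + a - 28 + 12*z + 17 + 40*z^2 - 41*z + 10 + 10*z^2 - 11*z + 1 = -9*a^3 - 87*a^2 - 120*a + z^2*(30*a + 50) + z*(87*a^2 + 121*a - 40)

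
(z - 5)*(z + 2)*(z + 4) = z^3 + z^2 - 22*z - 40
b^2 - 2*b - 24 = (b - 6)*(b + 4)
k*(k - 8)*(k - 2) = k^3 - 10*k^2 + 16*k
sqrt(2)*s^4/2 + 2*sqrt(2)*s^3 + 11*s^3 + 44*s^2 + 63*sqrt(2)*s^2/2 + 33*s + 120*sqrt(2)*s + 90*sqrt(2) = (s + 3)*(s + 5*sqrt(2))*(s + 6*sqrt(2))*(sqrt(2)*s/2 + sqrt(2)/2)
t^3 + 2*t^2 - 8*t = t*(t - 2)*(t + 4)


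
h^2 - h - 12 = (h - 4)*(h + 3)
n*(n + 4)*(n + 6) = n^3 + 10*n^2 + 24*n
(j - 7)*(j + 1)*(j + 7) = j^3 + j^2 - 49*j - 49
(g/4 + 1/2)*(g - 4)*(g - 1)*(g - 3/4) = g^4/4 - 15*g^3/16 - 15*g^2/16 + 25*g/8 - 3/2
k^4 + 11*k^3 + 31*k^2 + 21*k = k*(k + 1)*(k + 3)*(k + 7)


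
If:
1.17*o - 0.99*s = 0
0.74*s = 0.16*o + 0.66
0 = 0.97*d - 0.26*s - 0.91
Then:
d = 1.23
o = 0.92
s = 1.09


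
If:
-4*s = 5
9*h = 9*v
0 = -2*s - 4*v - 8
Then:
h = -11/8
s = -5/4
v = -11/8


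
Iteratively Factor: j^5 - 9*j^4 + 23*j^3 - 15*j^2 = (j - 1)*(j^4 - 8*j^3 + 15*j^2) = j*(j - 1)*(j^3 - 8*j^2 + 15*j) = j*(j - 3)*(j - 1)*(j^2 - 5*j) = j^2*(j - 3)*(j - 1)*(j - 5)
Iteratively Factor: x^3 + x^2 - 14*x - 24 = (x + 3)*(x^2 - 2*x - 8) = (x + 2)*(x + 3)*(x - 4)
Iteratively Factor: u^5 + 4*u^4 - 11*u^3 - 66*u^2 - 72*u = (u + 3)*(u^4 + u^3 - 14*u^2 - 24*u) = (u + 3)^2*(u^3 - 2*u^2 - 8*u) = u*(u + 3)^2*(u^2 - 2*u - 8) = u*(u - 4)*(u + 3)^2*(u + 2)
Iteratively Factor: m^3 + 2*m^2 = (m)*(m^2 + 2*m) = m*(m + 2)*(m)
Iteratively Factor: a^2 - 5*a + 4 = (a - 4)*(a - 1)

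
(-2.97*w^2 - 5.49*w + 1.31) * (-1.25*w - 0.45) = 3.7125*w^3 + 8.199*w^2 + 0.833*w - 0.5895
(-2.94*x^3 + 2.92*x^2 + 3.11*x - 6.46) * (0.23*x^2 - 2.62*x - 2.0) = -0.6762*x^5 + 8.3744*x^4 - 1.0551*x^3 - 15.474*x^2 + 10.7052*x + 12.92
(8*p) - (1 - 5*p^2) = 5*p^2 + 8*p - 1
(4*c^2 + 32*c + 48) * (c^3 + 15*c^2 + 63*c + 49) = 4*c^5 + 92*c^4 + 780*c^3 + 2932*c^2 + 4592*c + 2352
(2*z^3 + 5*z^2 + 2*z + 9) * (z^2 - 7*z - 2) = 2*z^5 - 9*z^4 - 37*z^3 - 15*z^2 - 67*z - 18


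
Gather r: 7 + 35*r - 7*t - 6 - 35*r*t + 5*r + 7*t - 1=r*(40 - 35*t)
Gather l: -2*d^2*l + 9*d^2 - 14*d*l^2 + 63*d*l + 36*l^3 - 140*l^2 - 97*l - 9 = 9*d^2 + 36*l^3 + l^2*(-14*d - 140) + l*(-2*d^2 + 63*d - 97) - 9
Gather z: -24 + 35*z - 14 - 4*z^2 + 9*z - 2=-4*z^2 + 44*z - 40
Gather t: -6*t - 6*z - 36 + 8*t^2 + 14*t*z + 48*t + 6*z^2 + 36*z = 8*t^2 + t*(14*z + 42) + 6*z^2 + 30*z - 36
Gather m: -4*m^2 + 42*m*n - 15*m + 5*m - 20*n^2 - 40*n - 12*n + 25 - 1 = -4*m^2 + m*(42*n - 10) - 20*n^2 - 52*n + 24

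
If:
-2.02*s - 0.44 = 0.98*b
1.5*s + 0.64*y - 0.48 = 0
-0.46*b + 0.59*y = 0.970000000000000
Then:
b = 1.07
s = -0.74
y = 2.48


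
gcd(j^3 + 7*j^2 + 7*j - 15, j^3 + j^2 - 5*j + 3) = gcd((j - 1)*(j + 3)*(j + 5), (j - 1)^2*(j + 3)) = j^2 + 2*j - 3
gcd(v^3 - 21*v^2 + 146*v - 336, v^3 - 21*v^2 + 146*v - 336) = v^3 - 21*v^2 + 146*v - 336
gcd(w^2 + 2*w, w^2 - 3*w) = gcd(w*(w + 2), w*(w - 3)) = w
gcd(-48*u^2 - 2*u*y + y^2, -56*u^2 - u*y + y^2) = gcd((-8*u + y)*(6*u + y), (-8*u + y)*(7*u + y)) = -8*u + y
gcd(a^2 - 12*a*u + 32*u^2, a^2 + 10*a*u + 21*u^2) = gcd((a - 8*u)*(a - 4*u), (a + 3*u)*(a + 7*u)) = 1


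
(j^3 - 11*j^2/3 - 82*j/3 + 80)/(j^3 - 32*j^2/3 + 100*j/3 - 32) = (j + 5)/(j - 2)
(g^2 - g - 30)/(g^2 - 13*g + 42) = (g + 5)/(g - 7)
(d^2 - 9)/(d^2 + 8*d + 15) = (d - 3)/(d + 5)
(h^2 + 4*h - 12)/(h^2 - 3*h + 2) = (h + 6)/(h - 1)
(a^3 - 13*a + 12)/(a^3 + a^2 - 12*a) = (a - 1)/a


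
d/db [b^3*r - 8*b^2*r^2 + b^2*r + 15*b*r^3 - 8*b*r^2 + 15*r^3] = r*(3*b^2 - 16*b*r + 2*b + 15*r^2 - 8*r)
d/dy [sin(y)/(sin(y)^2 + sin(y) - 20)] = (cos(y)^2 - 21)*cos(y)/(sin(y)^2 + sin(y) - 20)^2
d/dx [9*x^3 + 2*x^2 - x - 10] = 27*x^2 + 4*x - 1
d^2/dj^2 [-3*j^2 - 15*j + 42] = -6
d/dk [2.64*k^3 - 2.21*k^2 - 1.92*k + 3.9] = 7.92*k^2 - 4.42*k - 1.92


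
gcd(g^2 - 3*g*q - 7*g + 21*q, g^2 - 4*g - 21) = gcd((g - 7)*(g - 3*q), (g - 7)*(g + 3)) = g - 7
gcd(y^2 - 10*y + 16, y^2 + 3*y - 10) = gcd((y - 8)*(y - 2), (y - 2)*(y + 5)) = y - 2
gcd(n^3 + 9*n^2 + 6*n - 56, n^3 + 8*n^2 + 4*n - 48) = n^2 + 2*n - 8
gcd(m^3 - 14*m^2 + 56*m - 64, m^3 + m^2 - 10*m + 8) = m - 2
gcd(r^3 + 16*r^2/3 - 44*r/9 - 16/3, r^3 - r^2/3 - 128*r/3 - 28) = r^2 + 20*r/3 + 4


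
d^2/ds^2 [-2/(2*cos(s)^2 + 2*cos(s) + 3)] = 4*(8*sin(s)^4 + 6*sin(s)^2 - 21*cos(s)/2 + 3*cos(3*s)/2 - 12)/(-2*sin(s)^2 + 2*cos(s) + 5)^3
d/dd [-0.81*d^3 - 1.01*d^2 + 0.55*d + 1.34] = -2.43*d^2 - 2.02*d + 0.55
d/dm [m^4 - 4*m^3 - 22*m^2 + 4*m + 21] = 4*m^3 - 12*m^2 - 44*m + 4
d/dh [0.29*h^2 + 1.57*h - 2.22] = 0.58*h + 1.57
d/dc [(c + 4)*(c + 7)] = 2*c + 11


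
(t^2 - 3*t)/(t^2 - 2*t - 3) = t/(t + 1)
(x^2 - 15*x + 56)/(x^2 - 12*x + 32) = (x - 7)/(x - 4)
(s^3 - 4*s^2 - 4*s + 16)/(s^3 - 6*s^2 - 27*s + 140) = (s^2 - 4)/(s^2 - 2*s - 35)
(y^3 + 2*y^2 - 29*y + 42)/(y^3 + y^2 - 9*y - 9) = (y^2 + 5*y - 14)/(y^2 + 4*y + 3)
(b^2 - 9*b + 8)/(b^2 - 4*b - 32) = (b - 1)/(b + 4)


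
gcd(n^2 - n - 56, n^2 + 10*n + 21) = n + 7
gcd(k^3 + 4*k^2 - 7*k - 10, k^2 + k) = k + 1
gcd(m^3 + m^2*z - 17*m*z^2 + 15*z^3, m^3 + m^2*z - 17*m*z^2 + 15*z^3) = m^3 + m^2*z - 17*m*z^2 + 15*z^3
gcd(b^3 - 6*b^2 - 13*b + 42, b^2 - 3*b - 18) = b + 3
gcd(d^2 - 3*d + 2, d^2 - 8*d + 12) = d - 2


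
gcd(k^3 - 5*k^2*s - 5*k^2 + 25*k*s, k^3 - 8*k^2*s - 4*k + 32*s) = 1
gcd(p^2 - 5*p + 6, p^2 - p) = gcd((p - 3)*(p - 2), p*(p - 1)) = 1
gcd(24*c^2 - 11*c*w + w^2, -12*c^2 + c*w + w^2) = -3*c + w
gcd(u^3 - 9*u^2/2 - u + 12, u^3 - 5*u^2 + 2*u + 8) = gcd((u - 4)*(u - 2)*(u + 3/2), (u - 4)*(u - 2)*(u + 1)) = u^2 - 6*u + 8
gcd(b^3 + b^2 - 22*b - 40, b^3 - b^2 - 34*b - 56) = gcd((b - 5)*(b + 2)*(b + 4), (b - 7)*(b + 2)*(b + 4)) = b^2 + 6*b + 8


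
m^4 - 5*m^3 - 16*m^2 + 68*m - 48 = (m - 6)*(m - 2)*(m - 1)*(m + 4)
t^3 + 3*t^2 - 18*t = t*(t - 3)*(t + 6)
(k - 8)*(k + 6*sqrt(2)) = k^2 - 8*k + 6*sqrt(2)*k - 48*sqrt(2)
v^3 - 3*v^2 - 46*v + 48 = (v - 8)*(v - 1)*(v + 6)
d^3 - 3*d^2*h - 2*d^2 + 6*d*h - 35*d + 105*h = (d - 7)*(d + 5)*(d - 3*h)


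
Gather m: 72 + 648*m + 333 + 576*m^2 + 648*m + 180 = 576*m^2 + 1296*m + 585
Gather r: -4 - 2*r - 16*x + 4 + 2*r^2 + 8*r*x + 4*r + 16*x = 2*r^2 + r*(8*x + 2)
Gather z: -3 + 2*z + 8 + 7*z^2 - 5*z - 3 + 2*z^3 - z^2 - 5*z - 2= 2*z^3 + 6*z^2 - 8*z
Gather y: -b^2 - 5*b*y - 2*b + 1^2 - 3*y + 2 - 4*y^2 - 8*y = -b^2 - 2*b - 4*y^2 + y*(-5*b - 11) + 3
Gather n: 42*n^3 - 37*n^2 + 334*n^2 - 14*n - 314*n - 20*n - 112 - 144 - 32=42*n^3 + 297*n^2 - 348*n - 288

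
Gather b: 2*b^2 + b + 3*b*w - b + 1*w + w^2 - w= 2*b^2 + 3*b*w + w^2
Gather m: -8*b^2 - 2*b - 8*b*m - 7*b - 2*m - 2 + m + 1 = -8*b^2 - 9*b + m*(-8*b - 1) - 1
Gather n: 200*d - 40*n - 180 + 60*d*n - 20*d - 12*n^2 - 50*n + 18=180*d - 12*n^2 + n*(60*d - 90) - 162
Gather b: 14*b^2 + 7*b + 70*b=14*b^2 + 77*b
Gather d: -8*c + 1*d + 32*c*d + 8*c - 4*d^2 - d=32*c*d - 4*d^2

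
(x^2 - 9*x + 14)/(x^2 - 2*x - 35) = (x - 2)/(x + 5)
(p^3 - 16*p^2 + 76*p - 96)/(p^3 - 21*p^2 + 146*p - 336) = (p - 2)/(p - 7)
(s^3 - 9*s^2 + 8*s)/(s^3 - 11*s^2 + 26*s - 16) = s/(s - 2)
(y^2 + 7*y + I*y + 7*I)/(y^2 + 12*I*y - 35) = (y^2 + y*(7 + I) + 7*I)/(y^2 + 12*I*y - 35)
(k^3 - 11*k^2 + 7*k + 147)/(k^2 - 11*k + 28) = (k^2 - 4*k - 21)/(k - 4)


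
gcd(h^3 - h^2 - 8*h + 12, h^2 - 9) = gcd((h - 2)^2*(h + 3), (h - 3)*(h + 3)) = h + 3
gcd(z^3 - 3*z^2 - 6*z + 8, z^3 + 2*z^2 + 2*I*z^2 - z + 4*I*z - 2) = z + 2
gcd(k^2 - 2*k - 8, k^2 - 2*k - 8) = k^2 - 2*k - 8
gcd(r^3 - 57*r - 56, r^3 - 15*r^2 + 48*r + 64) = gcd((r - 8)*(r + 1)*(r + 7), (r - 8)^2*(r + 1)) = r^2 - 7*r - 8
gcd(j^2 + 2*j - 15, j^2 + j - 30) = 1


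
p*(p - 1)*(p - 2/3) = p^3 - 5*p^2/3 + 2*p/3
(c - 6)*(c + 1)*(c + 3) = c^3 - 2*c^2 - 21*c - 18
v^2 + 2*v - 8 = (v - 2)*(v + 4)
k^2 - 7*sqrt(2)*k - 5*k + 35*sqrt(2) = (k - 5)*(k - 7*sqrt(2))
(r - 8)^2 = r^2 - 16*r + 64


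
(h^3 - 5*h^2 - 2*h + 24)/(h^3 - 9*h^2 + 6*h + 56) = (h - 3)/(h - 7)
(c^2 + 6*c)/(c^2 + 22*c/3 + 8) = 3*c/(3*c + 4)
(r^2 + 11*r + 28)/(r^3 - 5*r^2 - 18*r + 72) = (r + 7)/(r^2 - 9*r + 18)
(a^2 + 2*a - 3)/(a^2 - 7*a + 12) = (a^2 + 2*a - 3)/(a^2 - 7*a + 12)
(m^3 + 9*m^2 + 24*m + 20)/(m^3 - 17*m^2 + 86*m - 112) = (m^3 + 9*m^2 + 24*m + 20)/(m^3 - 17*m^2 + 86*m - 112)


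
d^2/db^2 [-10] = 0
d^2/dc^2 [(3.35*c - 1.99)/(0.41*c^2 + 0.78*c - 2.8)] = ((0.82*c + 0.78)*(1.64*c + 1.56)*(3.35*c - 1.99) - (8.241*c + 3.5942)*(0.41*c^2 + 0.78*c - 2.8))/(0.41*c^2 + 0.78*c - 2.8)^3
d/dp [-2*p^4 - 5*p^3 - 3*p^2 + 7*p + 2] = -8*p^3 - 15*p^2 - 6*p + 7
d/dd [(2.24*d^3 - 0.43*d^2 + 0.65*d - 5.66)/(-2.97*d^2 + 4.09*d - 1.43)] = (-6.6528*d^4 + 18.3232*d^3 - 9.4378*d^2 - 32.3906*d + 22.2199)/(8.8209*d^4 - 24.2946*d^3 + 25.2223*d^2 - 11.6974*d + 2.0449)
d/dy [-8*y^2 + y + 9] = 1 - 16*y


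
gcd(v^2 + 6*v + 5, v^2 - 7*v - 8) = v + 1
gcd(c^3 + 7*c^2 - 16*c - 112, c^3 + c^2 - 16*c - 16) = c^2 - 16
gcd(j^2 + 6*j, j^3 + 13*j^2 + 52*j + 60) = j + 6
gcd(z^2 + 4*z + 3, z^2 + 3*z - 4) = 1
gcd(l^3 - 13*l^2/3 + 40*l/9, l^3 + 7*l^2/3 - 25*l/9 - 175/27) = l - 5/3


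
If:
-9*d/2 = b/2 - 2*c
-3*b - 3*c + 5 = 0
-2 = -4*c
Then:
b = 7/6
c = 1/2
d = 5/54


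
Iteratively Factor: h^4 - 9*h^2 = (h)*(h^3 - 9*h) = h*(h + 3)*(h^2 - 3*h) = h*(h - 3)*(h + 3)*(h)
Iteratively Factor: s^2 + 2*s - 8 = (s - 2)*(s + 4)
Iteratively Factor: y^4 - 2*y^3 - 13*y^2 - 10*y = (y - 5)*(y^3 + 3*y^2 + 2*y) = (y - 5)*(y + 2)*(y^2 + y) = (y - 5)*(y + 1)*(y + 2)*(y)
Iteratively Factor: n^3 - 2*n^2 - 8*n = (n - 4)*(n^2 + 2*n) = n*(n - 4)*(n + 2)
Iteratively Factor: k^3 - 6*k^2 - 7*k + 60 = (k - 4)*(k^2 - 2*k - 15) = (k - 4)*(k + 3)*(k - 5)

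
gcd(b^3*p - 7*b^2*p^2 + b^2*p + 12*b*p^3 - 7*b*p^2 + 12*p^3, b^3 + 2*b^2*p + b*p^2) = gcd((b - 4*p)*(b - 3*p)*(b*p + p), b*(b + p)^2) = 1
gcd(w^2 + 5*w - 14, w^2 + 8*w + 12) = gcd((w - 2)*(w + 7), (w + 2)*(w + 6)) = 1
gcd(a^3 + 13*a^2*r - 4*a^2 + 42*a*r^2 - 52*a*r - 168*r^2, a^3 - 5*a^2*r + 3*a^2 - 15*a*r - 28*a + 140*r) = a - 4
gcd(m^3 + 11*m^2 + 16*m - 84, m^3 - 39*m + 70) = m^2 + 5*m - 14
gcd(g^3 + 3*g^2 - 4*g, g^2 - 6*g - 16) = 1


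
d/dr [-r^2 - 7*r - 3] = -2*r - 7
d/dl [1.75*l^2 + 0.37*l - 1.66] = 3.5*l + 0.37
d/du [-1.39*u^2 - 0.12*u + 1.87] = -2.78*u - 0.12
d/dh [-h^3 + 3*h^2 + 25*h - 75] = -3*h^2 + 6*h + 25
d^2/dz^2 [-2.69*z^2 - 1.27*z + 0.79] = -5.38000000000000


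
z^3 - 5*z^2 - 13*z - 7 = (z - 7)*(z + 1)^2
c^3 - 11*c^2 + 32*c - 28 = (c - 7)*(c - 2)^2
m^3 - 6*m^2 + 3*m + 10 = (m - 5)*(m - 2)*(m + 1)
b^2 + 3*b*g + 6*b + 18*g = (b + 6)*(b + 3*g)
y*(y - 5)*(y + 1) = y^3 - 4*y^2 - 5*y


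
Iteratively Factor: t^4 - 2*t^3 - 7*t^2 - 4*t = (t)*(t^3 - 2*t^2 - 7*t - 4) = t*(t + 1)*(t^2 - 3*t - 4) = t*(t - 4)*(t + 1)*(t + 1)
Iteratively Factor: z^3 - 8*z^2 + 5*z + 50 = (z - 5)*(z^2 - 3*z - 10) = (z - 5)*(z + 2)*(z - 5)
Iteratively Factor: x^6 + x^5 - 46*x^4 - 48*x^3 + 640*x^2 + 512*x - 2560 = (x + 4)*(x^5 - 3*x^4 - 34*x^3 + 88*x^2 + 288*x - 640) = (x + 4)^2*(x^4 - 7*x^3 - 6*x^2 + 112*x - 160) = (x - 2)*(x + 4)^2*(x^3 - 5*x^2 - 16*x + 80) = (x - 2)*(x + 4)^3*(x^2 - 9*x + 20) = (x - 5)*(x - 2)*(x + 4)^3*(x - 4)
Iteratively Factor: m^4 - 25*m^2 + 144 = (m + 4)*(m^3 - 4*m^2 - 9*m + 36) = (m - 3)*(m + 4)*(m^2 - m - 12) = (m - 3)*(m + 3)*(m + 4)*(m - 4)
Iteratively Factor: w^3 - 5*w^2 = (w - 5)*(w^2) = w*(w - 5)*(w)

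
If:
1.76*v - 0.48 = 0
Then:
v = 0.27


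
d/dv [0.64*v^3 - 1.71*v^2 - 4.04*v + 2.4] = 1.92*v^2 - 3.42*v - 4.04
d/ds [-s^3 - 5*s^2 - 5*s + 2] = -3*s^2 - 10*s - 5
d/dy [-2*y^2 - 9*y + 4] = -4*y - 9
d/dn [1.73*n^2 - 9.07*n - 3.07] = 3.46*n - 9.07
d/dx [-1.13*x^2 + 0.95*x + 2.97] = 0.95 - 2.26*x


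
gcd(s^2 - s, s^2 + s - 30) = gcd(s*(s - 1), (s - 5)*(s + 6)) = 1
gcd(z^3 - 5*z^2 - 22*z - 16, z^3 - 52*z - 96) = z^2 - 6*z - 16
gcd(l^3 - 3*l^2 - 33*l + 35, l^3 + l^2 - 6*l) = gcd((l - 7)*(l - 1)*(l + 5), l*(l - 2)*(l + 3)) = 1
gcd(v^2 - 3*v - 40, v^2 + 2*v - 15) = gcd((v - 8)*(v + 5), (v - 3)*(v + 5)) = v + 5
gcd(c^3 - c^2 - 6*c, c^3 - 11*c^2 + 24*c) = c^2 - 3*c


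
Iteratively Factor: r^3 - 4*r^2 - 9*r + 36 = (r - 4)*(r^2 - 9) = (r - 4)*(r - 3)*(r + 3)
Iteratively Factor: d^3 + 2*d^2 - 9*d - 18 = (d + 3)*(d^2 - d - 6) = (d + 2)*(d + 3)*(d - 3)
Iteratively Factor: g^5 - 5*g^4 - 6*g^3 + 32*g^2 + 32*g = (g - 4)*(g^4 - g^3 - 10*g^2 - 8*g) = (g - 4)*(g + 1)*(g^3 - 2*g^2 - 8*g) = (g - 4)^2*(g + 1)*(g^2 + 2*g) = g*(g - 4)^2*(g + 1)*(g + 2)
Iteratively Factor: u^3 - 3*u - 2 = (u + 1)*(u^2 - u - 2) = (u - 2)*(u + 1)*(u + 1)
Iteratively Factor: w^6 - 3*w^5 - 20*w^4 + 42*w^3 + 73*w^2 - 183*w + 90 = (w - 1)*(w^5 - 2*w^4 - 22*w^3 + 20*w^2 + 93*w - 90) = (w - 2)*(w - 1)*(w^4 - 22*w^2 - 24*w + 45) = (w - 2)*(w - 1)^2*(w^3 + w^2 - 21*w - 45) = (w - 2)*(w - 1)^2*(w + 3)*(w^2 - 2*w - 15) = (w - 5)*(w - 2)*(w - 1)^2*(w + 3)*(w + 3)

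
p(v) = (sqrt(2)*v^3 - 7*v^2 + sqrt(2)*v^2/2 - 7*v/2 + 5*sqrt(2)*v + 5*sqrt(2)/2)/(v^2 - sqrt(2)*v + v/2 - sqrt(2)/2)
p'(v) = (-2*v - 1/2 + sqrt(2))*(sqrt(2)*v^3 - 7*v^2 + sqrt(2)*v^2/2 - 7*v/2 + 5*sqrt(2)*v + 5*sqrt(2)/2)/(v^2 - sqrt(2)*v + v/2 - sqrt(2)/2)^2 + (3*sqrt(2)*v^2 - 14*v + sqrt(2)*v - 7/2 + 5*sqrt(2))/(v^2 - sqrt(2)*v + v/2 - sqrt(2)/2) = (sqrt(2)*v^2 - 4*v + 2*sqrt(2))/(v^2 - 2*sqrt(2)*v + 2)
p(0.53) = -4.25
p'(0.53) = 1.41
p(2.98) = -0.79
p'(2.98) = 1.41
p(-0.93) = -6.32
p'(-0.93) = 1.41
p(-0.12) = -5.17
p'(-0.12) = 1.41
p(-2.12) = -8.00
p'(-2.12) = 1.41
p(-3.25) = -9.60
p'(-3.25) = 1.41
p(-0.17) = -5.24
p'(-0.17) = 1.41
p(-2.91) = -9.12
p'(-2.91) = 1.41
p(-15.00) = -26.21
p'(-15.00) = 1.41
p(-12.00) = -21.97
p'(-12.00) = 1.41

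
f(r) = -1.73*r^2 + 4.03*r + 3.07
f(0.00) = 3.07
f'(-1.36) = 8.74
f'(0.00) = 4.03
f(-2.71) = -20.56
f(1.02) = 5.38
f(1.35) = 5.36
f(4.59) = -14.88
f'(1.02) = 0.50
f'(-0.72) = 6.52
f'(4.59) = -11.85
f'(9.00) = -27.11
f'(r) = 4.03 - 3.46*r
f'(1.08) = 0.29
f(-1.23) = -4.50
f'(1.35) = -0.64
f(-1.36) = -5.61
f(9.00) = -100.79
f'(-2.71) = 13.41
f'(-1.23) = 8.29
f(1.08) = 5.40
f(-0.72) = -0.73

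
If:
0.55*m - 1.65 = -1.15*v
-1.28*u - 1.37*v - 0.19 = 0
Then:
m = 3.0 - 2.09090909090909*v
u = -1.0703125*v - 0.1484375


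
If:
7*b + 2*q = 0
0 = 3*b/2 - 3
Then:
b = 2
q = -7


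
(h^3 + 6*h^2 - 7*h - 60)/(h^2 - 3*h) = h + 9 + 20/h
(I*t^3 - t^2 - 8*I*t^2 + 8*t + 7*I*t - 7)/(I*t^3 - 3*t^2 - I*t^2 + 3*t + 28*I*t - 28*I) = (t^2 + t*(-7 + I) - 7*I)/(t^2 + 3*I*t + 28)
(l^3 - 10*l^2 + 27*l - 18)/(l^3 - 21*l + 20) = (l^2 - 9*l + 18)/(l^2 + l - 20)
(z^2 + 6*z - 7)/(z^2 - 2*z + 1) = (z + 7)/(z - 1)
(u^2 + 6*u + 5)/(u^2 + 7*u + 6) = (u + 5)/(u + 6)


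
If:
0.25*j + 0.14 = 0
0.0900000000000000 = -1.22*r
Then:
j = -0.56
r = -0.07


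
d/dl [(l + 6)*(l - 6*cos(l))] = l + (l + 6)*(6*sin(l) + 1) - 6*cos(l)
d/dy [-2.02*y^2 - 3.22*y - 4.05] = -4.04*y - 3.22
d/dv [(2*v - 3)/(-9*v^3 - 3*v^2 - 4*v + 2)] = (36*v^3 - 75*v^2 - 18*v - 8)/(81*v^6 + 54*v^5 + 81*v^4 - 12*v^3 + 4*v^2 - 16*v + 4)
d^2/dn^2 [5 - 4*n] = 0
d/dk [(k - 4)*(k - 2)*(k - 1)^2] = 4*k^3 - 24*k^2 + 42*k - 22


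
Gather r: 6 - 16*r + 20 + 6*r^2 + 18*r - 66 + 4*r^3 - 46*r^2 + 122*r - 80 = 4*r^3 - 40*r^2 + 124*r - 120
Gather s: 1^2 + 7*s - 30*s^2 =-30*s^2 + 7*s + 1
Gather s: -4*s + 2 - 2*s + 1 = 3 - 6*s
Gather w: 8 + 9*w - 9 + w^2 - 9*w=w^2 - 1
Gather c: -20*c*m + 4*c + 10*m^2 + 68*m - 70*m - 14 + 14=c*(4 - 20*m) + 10*m^2 - 2*m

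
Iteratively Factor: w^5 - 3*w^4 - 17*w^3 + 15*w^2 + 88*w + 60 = (w - 5)*(w^4 + 2*w^3 - 7*w^2 - 20*w - 12) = (w - 5)*(w - 3)*(w^3 + 5*w^2 + 8*w + 4) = (w - 5)*(w - 3)*(w + 2)*(w^2 + 3*w + 2) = (w - 5)*(w - 3)*(w + 2)^2*(w + 1)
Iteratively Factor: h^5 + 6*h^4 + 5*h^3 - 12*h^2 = (h - 1)*(h^4 + 7*h^3 + 12*h^2) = h*(h - 1)*(h^3 + 7*h^2 + 12*h) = h*(h - 1)*(h + 4)*(h^2 + 3*h) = h*(h - 1)*(h + 3)*(h + 4)*(h)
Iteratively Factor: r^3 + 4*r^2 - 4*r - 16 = (r - 2)*(r^2 + 6*r + 8) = (r - 2)*(r + 4)*(r + 2)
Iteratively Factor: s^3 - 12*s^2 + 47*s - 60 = (s - 3)*(s^2 - 9*s + 20) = (s - 5)*(s - 3)*(s - 4)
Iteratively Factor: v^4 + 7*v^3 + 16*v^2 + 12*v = (v)*(v^3 + 7*v^2 + 16*v + 12) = v*(v + 3)*(v^2 + 4*v + 4) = v*(v + 2)*(v + 3)*(v + 2)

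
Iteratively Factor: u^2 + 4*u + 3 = (u + 3)*(u + 1)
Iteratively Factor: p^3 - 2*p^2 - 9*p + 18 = (p - 2)*(p^2 - 9) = (p - 2)*(p + 3)*(p - 3)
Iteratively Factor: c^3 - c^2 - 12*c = (c)*(c^2 - c - 12) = c*(c - 4)*(c + 3)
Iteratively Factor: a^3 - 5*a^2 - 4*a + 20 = (a - 5)*(a^2 - 4) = (a - 5)*(a - 2)*(a + 2)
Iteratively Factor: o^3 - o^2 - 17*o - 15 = (o + 3)*(o^2 - 4*o - 5) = (o + 1)*(o + 3)*(o - 5)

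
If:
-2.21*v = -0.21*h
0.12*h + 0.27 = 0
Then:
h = -2.25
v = -0.21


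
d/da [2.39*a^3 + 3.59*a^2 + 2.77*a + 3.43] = 7.17*a^2 + 7.18*a + 2.77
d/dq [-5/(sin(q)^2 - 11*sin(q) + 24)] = 5*(2*sin(q) - 11)*cos(q)/(sin(q)^2 - 11*sin(q) + 24)^2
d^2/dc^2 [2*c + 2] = 0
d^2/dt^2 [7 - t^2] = -2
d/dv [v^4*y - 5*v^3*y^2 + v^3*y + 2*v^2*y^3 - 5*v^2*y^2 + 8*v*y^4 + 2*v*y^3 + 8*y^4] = y*(4*v^3 - 15*v^2*y + 3*v^2 + 4*v*y^2 - 10*v*y + 8*y^3 + 2*y^2)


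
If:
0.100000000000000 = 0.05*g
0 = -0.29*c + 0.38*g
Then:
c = 2.62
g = 2.00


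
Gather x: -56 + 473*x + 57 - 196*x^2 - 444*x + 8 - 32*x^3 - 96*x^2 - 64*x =-32*x^3 - 292*x^2 - 35*x + 9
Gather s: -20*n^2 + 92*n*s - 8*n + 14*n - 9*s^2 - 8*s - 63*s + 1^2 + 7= -20*n^2 + 6*n - 9*s^2 + s*(92*n - 71) + 8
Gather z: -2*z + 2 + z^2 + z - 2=z^2 - z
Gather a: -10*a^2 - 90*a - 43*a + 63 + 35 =-10*a^2 - 133*a + 98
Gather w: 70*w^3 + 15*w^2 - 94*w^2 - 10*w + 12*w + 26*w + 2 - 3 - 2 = 70*w^3 - 79*w^2 + 28*w - 3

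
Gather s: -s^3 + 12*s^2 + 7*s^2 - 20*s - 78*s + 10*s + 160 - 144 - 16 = -s^3 + 19*s^2 - 88*s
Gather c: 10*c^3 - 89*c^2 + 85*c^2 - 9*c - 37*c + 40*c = 10*c^3 - 4*c^2 - 6*c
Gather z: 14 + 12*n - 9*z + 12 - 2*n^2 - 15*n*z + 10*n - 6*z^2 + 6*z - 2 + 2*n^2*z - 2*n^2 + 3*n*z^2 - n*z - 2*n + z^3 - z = -4*n^2 + 20*n + z^3 + z^2*(3*n - 6) + z*(2*n^2 - 16*n - 4) + 24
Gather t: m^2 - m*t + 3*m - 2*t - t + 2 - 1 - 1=m^2 + 3*m + t*(-m - 3)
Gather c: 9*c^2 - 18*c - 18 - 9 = 9*c^2 - 18*c - 27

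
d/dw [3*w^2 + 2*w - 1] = 6*w + 2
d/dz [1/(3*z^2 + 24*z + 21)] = 2*(-z - 4)/(3*(z^2 + 8*z + 7)^2)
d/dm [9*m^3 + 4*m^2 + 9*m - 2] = 27*m^2 + 8*m + 9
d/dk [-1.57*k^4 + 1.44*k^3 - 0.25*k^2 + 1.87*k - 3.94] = -6.28*k^3 + 4.32*k^2 - 0.5*k + 1.87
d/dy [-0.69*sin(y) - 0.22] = -0.69*cos(y)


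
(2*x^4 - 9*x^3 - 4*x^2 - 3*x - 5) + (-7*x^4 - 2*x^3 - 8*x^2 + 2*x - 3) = -5*x^4 - 11*x^3 - 12*x^2 - x - 8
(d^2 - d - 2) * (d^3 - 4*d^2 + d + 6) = d^5 - 5*d^4 + 3*d^3 + 13*d^2 - 8*d - 12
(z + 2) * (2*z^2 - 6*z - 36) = 2*z^3 - 2*z^2 - 48*z - 72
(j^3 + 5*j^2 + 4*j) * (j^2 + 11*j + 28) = j^5 + 16*j^4 + 87*j^3 + 184*j^2 + 112*j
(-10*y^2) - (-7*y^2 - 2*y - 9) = -3*y^2 + 2*y + 9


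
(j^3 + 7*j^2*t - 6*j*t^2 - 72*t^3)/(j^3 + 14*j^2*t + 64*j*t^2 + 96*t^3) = (j - 3*t)/(j + 4*t)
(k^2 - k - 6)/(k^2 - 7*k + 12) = (k + 2)/(k - 4)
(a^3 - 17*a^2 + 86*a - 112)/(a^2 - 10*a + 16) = a - 7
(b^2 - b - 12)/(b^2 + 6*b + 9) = (b - 4)/(b + 3)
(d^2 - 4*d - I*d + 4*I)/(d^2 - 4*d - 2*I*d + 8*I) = (d - I)/(d - 2*I)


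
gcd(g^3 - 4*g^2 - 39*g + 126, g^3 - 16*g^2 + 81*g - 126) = g^2 - 10*g + 21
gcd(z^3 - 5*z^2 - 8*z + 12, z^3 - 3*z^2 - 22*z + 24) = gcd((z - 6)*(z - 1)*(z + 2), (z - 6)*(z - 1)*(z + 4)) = z^2 - 7*z + 6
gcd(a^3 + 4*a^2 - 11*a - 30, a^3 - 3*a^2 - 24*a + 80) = a + 5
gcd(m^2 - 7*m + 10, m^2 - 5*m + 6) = m - 2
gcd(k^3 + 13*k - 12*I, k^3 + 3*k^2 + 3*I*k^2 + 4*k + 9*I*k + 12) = k^2 + 3*I*k + 4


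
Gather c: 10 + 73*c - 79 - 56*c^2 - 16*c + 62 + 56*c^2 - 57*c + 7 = 0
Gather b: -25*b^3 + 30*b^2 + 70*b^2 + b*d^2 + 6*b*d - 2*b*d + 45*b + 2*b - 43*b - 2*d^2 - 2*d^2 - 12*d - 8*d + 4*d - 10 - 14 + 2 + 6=-25*b^3 + 100*b^2 + b*(d^2 + 4*d + 4) - 4*d^2 - 16*d - 16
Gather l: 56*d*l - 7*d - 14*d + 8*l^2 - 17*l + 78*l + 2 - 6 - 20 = -21*d + 8*l^2 + l*(56*d + 61) - 24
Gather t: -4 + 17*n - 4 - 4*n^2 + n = -4*n^2 + 18*n - 8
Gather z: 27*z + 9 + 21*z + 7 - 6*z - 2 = 42*z + 14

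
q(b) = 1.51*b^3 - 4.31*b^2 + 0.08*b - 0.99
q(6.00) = 170.49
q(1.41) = -5.21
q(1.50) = -5.47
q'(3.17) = 18.28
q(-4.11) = -178.96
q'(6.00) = 111.44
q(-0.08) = -1.02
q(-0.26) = -1.33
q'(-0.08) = 0.80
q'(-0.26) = 2.63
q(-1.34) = -12.47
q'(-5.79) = 201.85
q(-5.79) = -439.04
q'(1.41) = -3.07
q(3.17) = 4.05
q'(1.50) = -2.66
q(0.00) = -0.99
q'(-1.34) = 19.76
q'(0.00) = 0.08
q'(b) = 4.53*b^2 - 8.62*b + 0.08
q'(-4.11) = 112.03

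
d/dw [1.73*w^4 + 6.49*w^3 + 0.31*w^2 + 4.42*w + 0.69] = 6.92*w^3 + 19.47*w^2 + 0.62*w + 4.42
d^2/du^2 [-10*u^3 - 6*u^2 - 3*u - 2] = -60*u - 12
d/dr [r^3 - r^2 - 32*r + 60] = 3*r^2 - 2*r - 32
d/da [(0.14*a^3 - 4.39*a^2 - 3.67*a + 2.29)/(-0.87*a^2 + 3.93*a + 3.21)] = (-0.1218*a^4 + 1.1004*a^3 - 19.0974*a^2 - 24.1992*a - 20.7804)/(0.7569*a^4 - 6.8382*a^3 + 9.8595*a^2 + 25.2306*a + 10.3041)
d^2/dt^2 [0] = 0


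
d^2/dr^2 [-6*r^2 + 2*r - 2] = -12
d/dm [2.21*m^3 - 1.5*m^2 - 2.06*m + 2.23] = 6.63*m^2 - 3.0*m - 2.06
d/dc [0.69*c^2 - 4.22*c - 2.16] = 1.38*c - 4.22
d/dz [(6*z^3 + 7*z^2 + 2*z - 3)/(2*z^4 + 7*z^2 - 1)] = 2*(-6*z^6 - 14*z^5 + 15*z^4 + 12*z^3 - 16*z^2 + 14*z - 1)/(4*z^8 + 28*z^6 + 45*z^4 - 14*z^2 + 1)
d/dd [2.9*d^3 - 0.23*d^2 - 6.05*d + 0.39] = 8.7*d^2 - 0.46*d - 6.05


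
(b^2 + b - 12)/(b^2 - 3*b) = (b + 4)/b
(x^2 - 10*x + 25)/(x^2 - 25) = (x - 5)/(x + 5)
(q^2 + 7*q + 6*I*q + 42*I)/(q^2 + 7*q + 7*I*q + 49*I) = (q + 6*I)/(q + 7*I)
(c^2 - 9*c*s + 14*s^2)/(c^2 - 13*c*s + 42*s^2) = (-c + 2*s)/(-c + 6*s)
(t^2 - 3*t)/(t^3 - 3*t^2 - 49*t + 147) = t/(t^2 - 49)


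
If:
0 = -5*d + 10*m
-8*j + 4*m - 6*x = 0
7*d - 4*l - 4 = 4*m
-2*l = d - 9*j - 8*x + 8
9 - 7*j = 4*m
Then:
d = -114/5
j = 39/5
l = -59/2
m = -57/5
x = -18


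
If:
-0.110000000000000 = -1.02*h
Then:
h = 0.11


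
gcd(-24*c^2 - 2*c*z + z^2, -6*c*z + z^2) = -6*c + z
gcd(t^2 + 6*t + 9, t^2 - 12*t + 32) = 1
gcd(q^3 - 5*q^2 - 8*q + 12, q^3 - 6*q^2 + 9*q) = 1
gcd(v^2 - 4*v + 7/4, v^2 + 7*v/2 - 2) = v - 1/2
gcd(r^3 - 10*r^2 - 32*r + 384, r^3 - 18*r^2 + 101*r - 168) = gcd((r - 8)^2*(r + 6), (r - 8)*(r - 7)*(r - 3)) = r - 8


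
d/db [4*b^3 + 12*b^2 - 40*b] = 12*b^2 + 24*b - 40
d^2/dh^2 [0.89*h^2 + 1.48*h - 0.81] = 1.78000000000000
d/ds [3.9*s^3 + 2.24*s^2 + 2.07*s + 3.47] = 11.7*s^2 + 4.48*s + 2.07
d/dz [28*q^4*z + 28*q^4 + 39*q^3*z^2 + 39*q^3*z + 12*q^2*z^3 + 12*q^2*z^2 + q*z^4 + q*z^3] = q*(28*q^3 + 78*q^2*z + 39*q^2 + 36*q*z^2 + 24*q*z + 4*z^3 + 3*z^2)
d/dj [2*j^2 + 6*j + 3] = 4*j + 6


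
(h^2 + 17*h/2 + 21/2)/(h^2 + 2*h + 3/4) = 2*(h + 7)/(2*h + 1)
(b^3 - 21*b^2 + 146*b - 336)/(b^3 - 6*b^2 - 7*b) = (b^2 - 14*b + 48)/(b*(b + 1))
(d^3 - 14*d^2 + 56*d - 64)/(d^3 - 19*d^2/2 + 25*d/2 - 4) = 2*(d^2 - 6*d + 8)/(2*d^2 - 3*d + 1)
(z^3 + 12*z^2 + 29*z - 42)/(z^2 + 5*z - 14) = (z^2 + 5*z - 6)/(z - 2)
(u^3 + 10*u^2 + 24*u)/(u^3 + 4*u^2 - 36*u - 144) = u/(u - 6)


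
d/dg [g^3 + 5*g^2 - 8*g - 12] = 3*g^2 + 10*g - 8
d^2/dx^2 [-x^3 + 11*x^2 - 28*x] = 22 - 6*x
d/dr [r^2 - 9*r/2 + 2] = 2*r - 9/2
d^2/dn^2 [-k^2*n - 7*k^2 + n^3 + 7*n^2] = 6*n + 14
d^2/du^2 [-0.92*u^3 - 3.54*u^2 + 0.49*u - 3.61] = -5.52*u - 7.08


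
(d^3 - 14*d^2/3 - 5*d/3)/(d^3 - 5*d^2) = (d + 1/3)/d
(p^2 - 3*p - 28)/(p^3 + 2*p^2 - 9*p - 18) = (p^2 - 3*p - 28)/(p^3 + 2*p^2 - 9*p - 18)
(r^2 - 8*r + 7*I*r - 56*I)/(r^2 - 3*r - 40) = (r + 7*I)/(r + 5)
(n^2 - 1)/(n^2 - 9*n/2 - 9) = 2*(1 - n^2)/(-2*n^2 + 9*n + 18)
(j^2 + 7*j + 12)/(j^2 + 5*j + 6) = (j + 4)/(j + 2)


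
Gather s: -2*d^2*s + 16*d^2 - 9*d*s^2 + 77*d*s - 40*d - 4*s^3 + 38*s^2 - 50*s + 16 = 16*d^2 - 40*d - 4*s^3 + s^2*(38 - 9*d) + s*(-2*d^2 + 77*d - 50) + 16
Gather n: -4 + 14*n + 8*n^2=8*n^2 + 14*n - 4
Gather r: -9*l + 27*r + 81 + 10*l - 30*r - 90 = l - 3*r - 9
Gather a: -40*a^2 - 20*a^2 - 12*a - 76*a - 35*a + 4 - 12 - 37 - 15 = -60*a^2 - 123*a - 60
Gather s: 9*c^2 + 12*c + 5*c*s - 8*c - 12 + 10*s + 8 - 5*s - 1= 9*c^2 + 4*c + s*(5*c + 5) - 5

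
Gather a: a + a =2*a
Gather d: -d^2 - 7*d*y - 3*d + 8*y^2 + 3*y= -d^2 + d*(-7*y - 3) + 8*y^2 + 3*y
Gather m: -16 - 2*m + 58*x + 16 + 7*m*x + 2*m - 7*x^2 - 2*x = 7*m*x - 7*x^2 + 56*x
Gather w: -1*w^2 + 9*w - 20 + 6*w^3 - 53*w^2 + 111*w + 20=6*w^3 - 54*w^2 + 120*w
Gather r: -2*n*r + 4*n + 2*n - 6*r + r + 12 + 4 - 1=6*n + r*(-2*n - 5) + 15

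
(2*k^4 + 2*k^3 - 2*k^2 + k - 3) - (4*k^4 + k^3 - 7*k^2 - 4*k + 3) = -2*k^4 + k^3 + 5*k^2 + 5*k - 6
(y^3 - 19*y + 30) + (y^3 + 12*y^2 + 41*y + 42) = 2*y^3 + 12*y^2 + 22*y + 72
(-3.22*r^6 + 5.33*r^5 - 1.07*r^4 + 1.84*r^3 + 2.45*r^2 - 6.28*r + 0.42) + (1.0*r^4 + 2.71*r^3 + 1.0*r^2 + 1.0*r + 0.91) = -3.22*r^6 + 5.33*r^5 - 0.0700000000000001*r^4 + 4.55*r^3 + 3.45*r^2 - 5.28*r + 1.33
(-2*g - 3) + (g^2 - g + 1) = g^2 - 3*g - 2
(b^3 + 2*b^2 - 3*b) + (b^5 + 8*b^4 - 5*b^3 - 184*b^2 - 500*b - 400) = b^5 + 8*b^4 - 4*b^3 - 182*b^2 - 503*b - 400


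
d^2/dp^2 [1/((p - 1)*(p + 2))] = 2*((p - 1)^2 + (p - 1)*(p + 2) + (p + 2)^2)/((p - 1)^3*(p + 2)^3)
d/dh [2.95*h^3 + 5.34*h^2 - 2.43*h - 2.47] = 8.85*h^2 + 10.68*h - 2.43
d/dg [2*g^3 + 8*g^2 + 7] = 2*g*(3*g + 8)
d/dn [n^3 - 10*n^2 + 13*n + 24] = 3*n^2 - 20*n + 13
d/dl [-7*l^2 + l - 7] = 1 - 14*l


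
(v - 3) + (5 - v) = 2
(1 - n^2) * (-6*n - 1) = 6*n^3 + n^2 - 6*n - 1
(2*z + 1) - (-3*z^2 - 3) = 3*z^2 + 2*z + 4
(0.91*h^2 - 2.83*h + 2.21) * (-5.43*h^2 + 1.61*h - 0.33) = -4.9413*h^4 + 16.832*h^3 - 16.8569*h^2 + 4.492*h - 0.7293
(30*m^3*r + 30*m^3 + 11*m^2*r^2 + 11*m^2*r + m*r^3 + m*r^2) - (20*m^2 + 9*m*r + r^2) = 30*m^3*r + 30*m^3 + 11*m^2*r^2 + 11*m^2*r - 20*m^2 + m*r^3 + m*r^2 - 9*m*r - r^2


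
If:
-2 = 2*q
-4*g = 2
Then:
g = -1/2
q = -1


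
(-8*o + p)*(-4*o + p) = 32*o^2 - 12*o*p + p^2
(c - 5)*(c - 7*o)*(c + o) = c^3 - 6*c^2*o - 5*c^2 - 7*c*o^2 + 30*c*o + 35*o^2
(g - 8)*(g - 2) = g^2 - 10*g + 16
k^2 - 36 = (k - 6)*(k + 6)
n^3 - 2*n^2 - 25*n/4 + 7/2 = (n - 7/2)*(n - 1/2)*(n + 2)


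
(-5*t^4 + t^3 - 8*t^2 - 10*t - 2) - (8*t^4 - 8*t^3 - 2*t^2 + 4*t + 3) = -13*t^4 + 9*t^3 - 6*t^2 - 14*t - 5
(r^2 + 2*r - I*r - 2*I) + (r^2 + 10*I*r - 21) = 2*r^2 + 2*r + 9*I*r - 21 - 2*I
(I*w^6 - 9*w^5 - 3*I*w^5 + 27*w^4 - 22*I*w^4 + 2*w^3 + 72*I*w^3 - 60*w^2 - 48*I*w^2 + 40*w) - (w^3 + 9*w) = I*w^6 - 9*w^5 - 3*I*w^5 + 27*w^4 - 22*I*w^4 + w^3 + 72*I*w^3 - 60*w^2 - 48*I*w^2 + 31*w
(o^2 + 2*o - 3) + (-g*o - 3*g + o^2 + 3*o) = -g*o - 3*g + 2*o^2 + 5*o - 3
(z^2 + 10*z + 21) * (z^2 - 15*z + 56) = z^4 - 5*z^3 - 73*z^2 + 245*z + 1176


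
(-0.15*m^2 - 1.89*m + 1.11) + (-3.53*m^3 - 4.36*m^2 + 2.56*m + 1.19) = -3.53*m^3 - 4.51*m^2 + 0.67*m + 2.3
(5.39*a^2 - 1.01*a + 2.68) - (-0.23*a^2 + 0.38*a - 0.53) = 5.62*a^2 - 1.39*a + 3.21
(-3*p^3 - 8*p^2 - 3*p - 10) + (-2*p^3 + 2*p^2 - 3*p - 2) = -5*p^3 - 6*p^2 - 6*p - 12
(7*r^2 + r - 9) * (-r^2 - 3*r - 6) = -7*r^4 - 22*r^3 - 36*r^2 + 21*r + 54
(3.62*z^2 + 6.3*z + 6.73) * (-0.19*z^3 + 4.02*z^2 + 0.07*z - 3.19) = -0.6878*z^5 + 13.3554*z^4 + 24.3007*z^3 + 15.9478*z^2 - 19.6259*z - 21.4687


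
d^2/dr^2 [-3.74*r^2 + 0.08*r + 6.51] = -7.48000000000000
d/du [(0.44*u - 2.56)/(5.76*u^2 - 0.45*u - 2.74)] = (-2.5344*u^2 + 29.4912*u - 2.3576)/(33.1776*u^4 - 5.184*u^3 - 31.3623*u^2 + 2.466*u + 7.5076)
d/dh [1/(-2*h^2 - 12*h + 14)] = (h + 3)/(h^2 + 6*h - 7)^2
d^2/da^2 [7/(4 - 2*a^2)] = 7*(-3*a^2 - 2)/(a^2 - 2)^3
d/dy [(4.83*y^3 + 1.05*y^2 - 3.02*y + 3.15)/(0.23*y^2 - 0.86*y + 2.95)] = (1.1109*y^4 - 8.3076*y^3 + 42.5371*y^2 + 4.746*y - 6.2)/(0.0529*y^4 - 0.3956*y^3 + 2.0966*y^2 - 5.074*y + 8.7025)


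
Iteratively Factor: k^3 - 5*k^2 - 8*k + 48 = (k + 3)*(k^2 - 8*k + 16) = (k - 4)*(k + 3)*(k - 4)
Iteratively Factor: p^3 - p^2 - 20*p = (p - 5)*(p^2 + 4*p) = (p - 5)*(p + 4)*(p)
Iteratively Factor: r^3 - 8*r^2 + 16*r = (r)*(r^2 - 8*r + 16) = r*(r - 4)*(r - 4)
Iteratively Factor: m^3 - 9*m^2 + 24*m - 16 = (m - 4)*(m^2 - 5*m + 4) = (m - 4)*(m - 1)*(m - 4)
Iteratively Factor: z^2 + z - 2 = (z - 1)*(z + 2)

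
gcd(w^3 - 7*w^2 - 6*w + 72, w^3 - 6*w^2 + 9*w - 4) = w - 4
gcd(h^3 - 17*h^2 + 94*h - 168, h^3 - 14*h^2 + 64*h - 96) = h^2 - 10*h + 24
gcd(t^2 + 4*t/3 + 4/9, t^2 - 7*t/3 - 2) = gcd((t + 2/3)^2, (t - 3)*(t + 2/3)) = t + 2/3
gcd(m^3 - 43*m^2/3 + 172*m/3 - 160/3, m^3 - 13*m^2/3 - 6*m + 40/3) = m^2 - 19*m/3 + 20/3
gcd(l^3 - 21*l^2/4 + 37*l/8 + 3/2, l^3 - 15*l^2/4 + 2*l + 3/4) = l + 1/4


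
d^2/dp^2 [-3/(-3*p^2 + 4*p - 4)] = 6*(-9*p^2 + 12*p + 4*(3*p - 2)^2 - 12)/(3*p^2 - 4*p + 4)^3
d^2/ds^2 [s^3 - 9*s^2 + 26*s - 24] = 6*s - 18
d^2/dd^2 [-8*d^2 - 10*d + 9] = -16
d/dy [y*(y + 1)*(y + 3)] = 3*y^2 + 8*y + 3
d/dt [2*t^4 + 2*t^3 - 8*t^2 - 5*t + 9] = 8*t^3 + 6*t^2 - 16*t - 5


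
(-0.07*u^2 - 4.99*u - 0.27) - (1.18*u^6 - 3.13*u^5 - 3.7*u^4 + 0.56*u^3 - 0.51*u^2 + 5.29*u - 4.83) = -1.18*u^6 + 3.13*u^5 + 3.7*u^4 - 0.56*u^3 + 0.44*u^2 - 10.28*u + 4.56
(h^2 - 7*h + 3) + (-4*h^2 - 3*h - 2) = -3*h^2 - 10*h + 1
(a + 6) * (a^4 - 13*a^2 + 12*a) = a^5 + 6*a^4 - 13*a^3 - 66*a^2 + 72*a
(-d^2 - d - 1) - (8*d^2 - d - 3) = 2 - 9*d^2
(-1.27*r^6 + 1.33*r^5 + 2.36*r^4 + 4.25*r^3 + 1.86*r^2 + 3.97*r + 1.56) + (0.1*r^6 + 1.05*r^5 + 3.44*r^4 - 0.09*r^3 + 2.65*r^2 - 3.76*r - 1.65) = -1.17*r^6 + 2.38*r^5 + 5.8*r^4 + 4.16*r^3 + 4.51*r^2 + 0.21*r - 0.0899999999999999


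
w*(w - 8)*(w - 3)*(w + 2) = w^4 - 9*w^3 + 2*w^2 + 48*w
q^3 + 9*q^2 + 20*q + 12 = (q + 1)*(q + 2)*(q + 6)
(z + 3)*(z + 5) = z^2 + 8*z + 15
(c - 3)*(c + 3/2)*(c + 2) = c^3 + c^2/2 - 15*c/2 - 9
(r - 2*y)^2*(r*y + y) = r^3*y - 4*r^2*y^2 + r^2*y + 4*r*y^3 - 4*r*y^2 + 4*y^3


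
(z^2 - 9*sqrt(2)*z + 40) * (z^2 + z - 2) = z^4 - 9*sqrt(2)*z^3 + z^3 - 9*sqrt(2)*z^2 + 38*z^2 + 18*sqrt(2)*z + 40*z - 80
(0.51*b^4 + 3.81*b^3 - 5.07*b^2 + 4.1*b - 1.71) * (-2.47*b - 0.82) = -1.2597*b^5 - 9.8289*b^4 + 9.3987*b^3 - 5.9696*b^2 + 0.8617*b + 1.4022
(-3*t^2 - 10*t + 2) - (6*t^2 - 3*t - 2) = -9*t^2 - 7*t + 4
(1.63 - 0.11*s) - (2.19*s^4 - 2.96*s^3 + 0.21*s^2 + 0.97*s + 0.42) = -2.19*s^4 + 2.96*s^3 - 0.21*s^2 - 1.08*s + 1.21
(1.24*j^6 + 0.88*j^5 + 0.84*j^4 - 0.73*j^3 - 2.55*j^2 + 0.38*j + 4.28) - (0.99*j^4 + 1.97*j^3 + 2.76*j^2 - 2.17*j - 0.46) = 1.24*j^6 + 0.88*j^5 - 0.15*j^4 - 2.7*j^3 - 5.31*j^2 + 2.55*j + 4.74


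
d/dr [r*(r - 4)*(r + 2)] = 3*r^2 - 4*r - 8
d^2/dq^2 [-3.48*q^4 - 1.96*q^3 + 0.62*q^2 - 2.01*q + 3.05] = -41.76*q^2 - 11.76*q + 1.24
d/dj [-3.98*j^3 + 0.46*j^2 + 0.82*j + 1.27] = -11.94*j^2 + 0.92*j + 0.82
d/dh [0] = 0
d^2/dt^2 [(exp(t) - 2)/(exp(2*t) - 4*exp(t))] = (exp(3*t) - 4*exp(2*t) + 24*exp(t) - 32)*exp(-t)/(exp(3*t) - 12*exp(2*t) + 48*exp(t) - 64)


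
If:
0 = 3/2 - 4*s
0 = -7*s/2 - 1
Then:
No Solution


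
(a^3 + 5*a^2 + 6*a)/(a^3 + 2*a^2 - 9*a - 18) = a/(a - 3)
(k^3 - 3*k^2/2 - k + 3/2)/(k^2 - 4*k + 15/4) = 2*(k^2 - 1)/(2*k - 5)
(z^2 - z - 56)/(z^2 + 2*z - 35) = (z - 8)/(z - 5)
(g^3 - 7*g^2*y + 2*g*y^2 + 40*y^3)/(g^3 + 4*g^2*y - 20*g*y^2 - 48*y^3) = (g - 5*y)/(g + 6*y)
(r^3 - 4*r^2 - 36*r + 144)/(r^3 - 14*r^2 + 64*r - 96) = (r + 6)/(r - 4)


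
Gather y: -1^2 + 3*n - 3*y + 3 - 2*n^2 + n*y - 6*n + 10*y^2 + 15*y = -2*n^2 - 3*n + 10*y^2 + y*(n + 12) + 2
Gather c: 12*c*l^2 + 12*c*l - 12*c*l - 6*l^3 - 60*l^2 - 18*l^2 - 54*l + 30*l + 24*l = 12*c*l^2 - 6*l^3 - 78*l^2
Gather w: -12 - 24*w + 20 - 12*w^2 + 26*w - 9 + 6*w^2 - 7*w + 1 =-6*w^2 - 5*w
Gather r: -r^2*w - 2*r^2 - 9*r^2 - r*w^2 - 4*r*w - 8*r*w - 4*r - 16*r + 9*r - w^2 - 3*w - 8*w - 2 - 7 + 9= r^2*(-w - 11) + r*(-w^2 - 12*w - 11) - w^2 - 11*w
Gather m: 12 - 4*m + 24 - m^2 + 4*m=36 - m^2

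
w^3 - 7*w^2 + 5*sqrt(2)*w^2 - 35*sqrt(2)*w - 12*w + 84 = (w - 7)*(w - sqrt(2))*(w + 6*sqrt(2))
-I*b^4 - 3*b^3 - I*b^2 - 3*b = b*(b - 3*I)*(b - I)*(-I*b + 1)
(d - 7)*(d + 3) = d^2 - 4*d - 21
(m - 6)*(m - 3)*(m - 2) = m^3 - 11*m^2 + 36*m - 36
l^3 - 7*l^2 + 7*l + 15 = (l - 5)*(l - 3)*(l + 1)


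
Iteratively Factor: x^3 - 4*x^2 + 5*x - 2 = (x - 1)*(x^2 - 3*x + 2) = (x - 2)*(x - 1)*(x - 1)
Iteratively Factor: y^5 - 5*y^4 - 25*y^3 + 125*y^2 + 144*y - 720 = (y + 3)*(y^4 - 8*y^3 - y^2 + 128*y - 240) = (y - 5)*(y + 3)*(y^3 - 3*y^2 - 16*y + 48) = (y - 5)*(y + 3)*(y + 4)*(y^2 - 7*y + 12) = (y - 5)*(y - 3)*(y + 3)*(y + 4)*(y - 4)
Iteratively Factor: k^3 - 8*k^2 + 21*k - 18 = (k - 2)*(k^2 - 6*k + 9) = (k - 3)*(k - 2)*(k - 3)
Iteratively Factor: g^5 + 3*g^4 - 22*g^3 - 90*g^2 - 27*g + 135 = (g + 3)*(g^4 - 22*g^2 - 24*g + 45) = (g + 3)^2*(g^3 - 3*g^2 - 13*g + 15) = (g - 5)*(g + 3)^2*(g^2 + 2*g - 3) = (g - 5)*(g - 1)*(g + 3)^2*(g + 3)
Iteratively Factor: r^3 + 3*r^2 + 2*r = (r)*(r^2 + 3*r + 2) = r*(r + 2)*(r + 1)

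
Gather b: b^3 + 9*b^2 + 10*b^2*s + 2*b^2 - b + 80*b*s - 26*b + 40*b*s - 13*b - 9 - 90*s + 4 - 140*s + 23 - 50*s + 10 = b^3 + b^2*(10*s + 11) + b*(120*s - 40) - 280*s + 28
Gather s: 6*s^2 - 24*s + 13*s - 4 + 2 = 6*s^2 - 11*s - 2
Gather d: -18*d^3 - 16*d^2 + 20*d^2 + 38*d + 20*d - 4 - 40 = -18*d^3 + 4*d^2 + 58*d - 44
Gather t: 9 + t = t + 9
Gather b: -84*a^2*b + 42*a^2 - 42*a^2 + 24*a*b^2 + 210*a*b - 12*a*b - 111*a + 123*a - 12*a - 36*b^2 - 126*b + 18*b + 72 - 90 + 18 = b^2*(24*a - 36) + b*(-84*a^2 + 198*a - 108)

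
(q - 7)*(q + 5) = q^2 - 2*q - 35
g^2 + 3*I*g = g*(g + 3*I)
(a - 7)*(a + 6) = a^2 - a - 42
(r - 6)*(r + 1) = r^2 - 5*r - 6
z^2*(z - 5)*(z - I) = z^4 - 5*z^3 - I*z^3 + 5*I*z^2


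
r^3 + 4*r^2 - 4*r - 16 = (r - 2)*(r + 2)*(r + 4)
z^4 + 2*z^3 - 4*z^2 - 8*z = z*(z - 2)*(z + 2)^2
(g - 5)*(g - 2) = g^2 - 7*g + 10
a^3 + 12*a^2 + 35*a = a*(a + 5)*(a + 7)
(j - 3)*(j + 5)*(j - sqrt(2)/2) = j^3 - sqrt(2)*j^2/2 + 2*j^2 - 15*j - sqrt(2)*j + 15*sqrt(2)/2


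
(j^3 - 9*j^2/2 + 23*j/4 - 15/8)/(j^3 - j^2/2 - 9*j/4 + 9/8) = (2*j - 5)/(2*j + 3)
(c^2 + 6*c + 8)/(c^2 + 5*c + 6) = (c + 4)/(c + 3)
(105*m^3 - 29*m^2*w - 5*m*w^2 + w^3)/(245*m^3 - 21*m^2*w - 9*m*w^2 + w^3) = (-3*m + w)/(-7*m + w)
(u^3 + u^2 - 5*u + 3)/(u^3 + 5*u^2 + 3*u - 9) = (u - 1)/(u + 3)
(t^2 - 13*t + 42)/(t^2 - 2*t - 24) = (t - 7)/(t + 4)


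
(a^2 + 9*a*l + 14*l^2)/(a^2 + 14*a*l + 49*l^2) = (a + 2*l)/(a + 7*l)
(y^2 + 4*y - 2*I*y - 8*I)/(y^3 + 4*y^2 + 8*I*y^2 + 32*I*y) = (y - 2*I)/(y*(y + 8*I))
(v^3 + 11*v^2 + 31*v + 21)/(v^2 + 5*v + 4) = (v^2 + 10*v + 21)/(v + 4)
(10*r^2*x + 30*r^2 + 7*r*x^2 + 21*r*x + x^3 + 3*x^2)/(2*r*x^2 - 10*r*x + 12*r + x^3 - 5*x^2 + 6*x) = (5*r*x + 15*r + x^2 + 3*x)/(x^2 - 5*x + 6)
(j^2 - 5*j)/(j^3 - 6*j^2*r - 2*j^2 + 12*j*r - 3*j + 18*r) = j*(j - 5)/(j^3 - 6*j^2*r - 2*j^2 + 12*j*r - 3*j + 18*r)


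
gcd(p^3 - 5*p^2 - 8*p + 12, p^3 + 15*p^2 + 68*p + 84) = p + 2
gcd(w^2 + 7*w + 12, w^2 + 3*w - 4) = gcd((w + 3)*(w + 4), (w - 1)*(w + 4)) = w + 4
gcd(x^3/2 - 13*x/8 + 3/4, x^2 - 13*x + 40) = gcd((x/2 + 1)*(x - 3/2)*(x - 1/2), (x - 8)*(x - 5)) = 1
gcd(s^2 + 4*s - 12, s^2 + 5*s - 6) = s + 6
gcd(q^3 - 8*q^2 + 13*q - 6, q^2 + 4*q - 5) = q - 1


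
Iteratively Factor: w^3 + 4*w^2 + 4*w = (w + 2)*(w^2 + 2*w) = (w + 2)^2*(w)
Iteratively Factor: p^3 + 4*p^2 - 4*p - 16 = (p - 2)*(p^2 + 6*p + 8) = (p - 2)*(p + 4)*(p + 2)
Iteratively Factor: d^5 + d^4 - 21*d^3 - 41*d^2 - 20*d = (d + 4)*(d^4 - 3*d^3 - 9*d^2 - 5*d) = (d + 1)*(d + 4)*(d^3 - 4*d^2 - 5*d) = (d - 5)*(d + 1)*(d + 4)*(d^2 + d) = (d - 5)*(d + 1)^2*(d + 4)*(d)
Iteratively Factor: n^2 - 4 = (n + 2)*(n - 2)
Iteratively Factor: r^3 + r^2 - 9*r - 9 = (r - 3)*(r^2 + 4*r + 3) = (r - 3)*(r + 1)*(r + 3)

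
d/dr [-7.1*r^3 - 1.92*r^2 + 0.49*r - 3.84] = -21.3*r^2 - 3.84*r + 0.49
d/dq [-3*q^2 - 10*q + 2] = -6*q - 10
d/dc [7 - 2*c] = -2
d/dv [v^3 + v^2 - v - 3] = 3*v^2 + 2*v - 1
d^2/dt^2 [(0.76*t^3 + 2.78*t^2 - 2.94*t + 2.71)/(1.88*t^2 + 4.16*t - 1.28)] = (-34.30368*t^3 + 73.327008*t^2 + 92.188416*t + 84.63872)/(6.644672*t^6 + 44.109312*t^5 + 84.031488*t^4 + 11.927552*t^3 - 57.212928*t^2 + 20.447232*t - 2.097152)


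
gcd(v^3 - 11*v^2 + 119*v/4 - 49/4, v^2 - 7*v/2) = v - 7/2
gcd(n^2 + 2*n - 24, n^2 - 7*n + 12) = n - 4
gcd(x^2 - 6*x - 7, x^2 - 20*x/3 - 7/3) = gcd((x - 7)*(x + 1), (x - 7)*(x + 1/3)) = x - 7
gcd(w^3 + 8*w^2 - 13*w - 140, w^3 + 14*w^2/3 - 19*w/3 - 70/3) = w + 5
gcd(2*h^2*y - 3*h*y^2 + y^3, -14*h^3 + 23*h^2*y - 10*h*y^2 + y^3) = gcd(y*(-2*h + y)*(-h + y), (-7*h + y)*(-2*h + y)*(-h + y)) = 2*h^2 - 3*h*y + y^2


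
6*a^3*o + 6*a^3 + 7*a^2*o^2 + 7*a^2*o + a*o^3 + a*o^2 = (a + o)*(6*a + o)*(a*o + a)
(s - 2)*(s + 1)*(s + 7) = s^3 + 6*s^2 - 9*s - 14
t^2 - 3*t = t*(t - 3)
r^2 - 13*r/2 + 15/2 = (r - 5)*(r - 3/2)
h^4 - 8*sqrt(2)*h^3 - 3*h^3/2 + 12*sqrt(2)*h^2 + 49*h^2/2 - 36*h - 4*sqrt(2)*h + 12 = (h - 1)*(h - 1/2)*(h - 6*sqrt(2))*(h - 2*sqrt(2))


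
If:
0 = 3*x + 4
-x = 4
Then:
No Solution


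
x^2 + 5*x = x*(x + 5)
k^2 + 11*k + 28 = (k + 4)*(k + 7)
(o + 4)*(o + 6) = o^2 + 10*o + 24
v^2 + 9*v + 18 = (v + 3)*(v + 6)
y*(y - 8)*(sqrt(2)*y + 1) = sqrt(2)*y^3 - 8*sqrt(2)*y^2 + y^2 - 8*y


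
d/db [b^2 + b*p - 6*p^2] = 2*b + p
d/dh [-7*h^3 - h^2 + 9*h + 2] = -21*h^2 - 2*h + 9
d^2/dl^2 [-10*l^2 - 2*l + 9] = -20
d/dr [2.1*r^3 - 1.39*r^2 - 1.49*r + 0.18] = 6.3*r^2 - 2.78*r - 1.49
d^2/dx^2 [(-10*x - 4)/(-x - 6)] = -112/(x + 6)^3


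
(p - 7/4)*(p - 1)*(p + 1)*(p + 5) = p^4 + 13*p^3/4 - 39*p^2/4 - 13*p/4 + 35/4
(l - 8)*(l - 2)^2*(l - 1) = l^4 - 13*l^3 + 48*l^2 - 68*l + 32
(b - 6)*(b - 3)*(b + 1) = b^3 - 8*b^2 + 9*b + 18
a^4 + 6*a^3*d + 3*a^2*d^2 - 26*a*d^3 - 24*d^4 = (a - 2*d)*(a + d)*(a + 3*d)*(a + 4*d)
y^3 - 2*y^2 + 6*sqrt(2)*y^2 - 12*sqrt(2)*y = y*(y - 2)*(y + 6*sqrt(2))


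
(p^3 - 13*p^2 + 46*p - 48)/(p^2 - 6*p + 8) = (p^2 - 11*p + 24)/(p - 4)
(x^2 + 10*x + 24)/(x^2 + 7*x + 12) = (x + 6)/(x + 3)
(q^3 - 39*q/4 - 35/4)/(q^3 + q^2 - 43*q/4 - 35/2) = (q + 1)/(q + 2)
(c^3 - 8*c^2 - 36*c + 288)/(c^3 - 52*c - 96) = (c - 6)/(c + 2)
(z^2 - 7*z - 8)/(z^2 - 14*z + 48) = (z + 1)/(z - 6)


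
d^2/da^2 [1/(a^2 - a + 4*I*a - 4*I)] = 2*(-a^2 + a - 4*I*a + (2*a - 1 + 4*I)^2 + 4*I)/(a^2 - a + 4*I*a - 4*I)^3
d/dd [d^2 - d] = 2*d - 1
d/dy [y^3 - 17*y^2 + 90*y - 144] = 3*y^2 - 34*y + 90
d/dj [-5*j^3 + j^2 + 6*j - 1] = -15*j^2 + 2*j + 6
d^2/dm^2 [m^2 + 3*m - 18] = 2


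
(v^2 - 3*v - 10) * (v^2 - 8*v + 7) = v^4 - 11*v^3 + 21*v^2 + 59*v - 70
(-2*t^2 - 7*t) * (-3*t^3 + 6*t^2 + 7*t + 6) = 6*t^5 + 9*t^4 - 56*t^3 - 61*t^2 - 42*t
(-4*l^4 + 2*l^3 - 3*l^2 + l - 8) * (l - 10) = -4*l^5 + 42*l^4 - 23*l^3 + 31*l^2 - 18*l + 80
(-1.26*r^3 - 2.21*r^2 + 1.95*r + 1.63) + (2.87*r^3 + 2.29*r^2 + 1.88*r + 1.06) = 1.61*r^3 + 0.0800000000000001*r^2 + 3.83*r + 2.69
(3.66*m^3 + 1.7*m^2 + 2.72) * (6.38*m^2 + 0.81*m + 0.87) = 23.3508*m^5 + 13.8106*m^4 + 4.5612*m^3 + 18.8326*m^2 + 2.2032*m + 2.3664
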